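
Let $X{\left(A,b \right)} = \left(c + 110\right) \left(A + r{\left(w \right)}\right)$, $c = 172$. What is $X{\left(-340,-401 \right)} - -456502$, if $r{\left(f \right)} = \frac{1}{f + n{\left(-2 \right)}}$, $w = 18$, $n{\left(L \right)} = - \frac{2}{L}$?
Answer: $\frac{6852100}{19} \approx 3.6064 \cdot 10^{5}$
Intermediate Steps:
$r{\left(f \right)} = \frac{1}{1 + f}$ ($r{\left(f \right)} = \frac{1}{f - \frac{2}{-2}} = \frac{1}{f - -1} = \frac{1}{f + 1} = \frac{1}{1 + f}$)
$X{\left(A,b \right)} = \frac{282}{19} + 282 A$ ($X{\left(A,b \right)} = \left(172 + 110\right) \left(A + \frac{1}{1 + 18}\right) = 282 \left(A + \frac{1}{19}\right) = 282 \left(\frac{1}{19} + A\right) = \frac{282}{19} + 282 A$)
$X{\left(-340,-401 \right)} - -456502 = \left(\frac{282}{19} + 282 \left(-340\right)\right) - -456502 = \left(\frac{282}{19} - 95880\right) + 456502 = - \frac{1821438}{19} + 456502 = \frac{6852100}{19}$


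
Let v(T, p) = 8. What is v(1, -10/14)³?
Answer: 512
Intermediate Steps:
v(1, -10/14)³ = 8³ = 512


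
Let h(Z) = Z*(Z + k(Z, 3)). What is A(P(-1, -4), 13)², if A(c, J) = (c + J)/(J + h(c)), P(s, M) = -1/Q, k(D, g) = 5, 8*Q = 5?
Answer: 9025/3969 ≈ 2.2739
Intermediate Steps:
Q = 5/8 (Q = (⅛)*5 = 5/8 ≈ 0.62500)
P(s, M) = -8/5 (P(s, M) = -1/5/8 = -1*8/5 = -8/5)
h(Z) = Z*(5 + Z) (h(Z) = Z*(Z + 5) = Z*(5 + Z))
A(c, J) = (J + c)/(J + c*(5 + c)) (A(c, J) = (c + J)/(J + c*(5 + c)) = (J + c)/(J + c*(5 + c)))
A(P(-1, -4), 13)² = ((13 - 8/5)/(13 - 8*(5 - 8/5)/5))² = ((57/5)/(13 - 8/5*17/5))² = ((57/5)/(13 - 136/25))² = ((57/5)/(189/25))² = ((25/189)*(57/5))² = (95/63)² = 9025/3969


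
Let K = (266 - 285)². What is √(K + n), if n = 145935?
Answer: 2*√36574 ≈ 382.49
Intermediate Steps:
K = 361 (K = (-19)² = 361)
√(K + n) = √(361 + 145935) = √146296 = 2*√36574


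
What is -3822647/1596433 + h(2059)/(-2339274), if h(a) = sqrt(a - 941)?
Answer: -3822647/1596433 - sqrt(1118)/2339274 ≈ -2.3945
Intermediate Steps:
h(a) = sqrt(-941 + a)
-3822647/1596433 + h(2059)/(-2339274) = -3822647/1596433 + sqrt(-941 + 2059)/(-2339274) = -3822647*1/1596433 + sqrt(1118)*(-1/2339274) = -3822647/1596433 - sqrt(1118)/2339274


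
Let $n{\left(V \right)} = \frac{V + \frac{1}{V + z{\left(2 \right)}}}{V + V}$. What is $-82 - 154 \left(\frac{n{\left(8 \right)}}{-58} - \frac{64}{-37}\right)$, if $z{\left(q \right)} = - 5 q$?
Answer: $- \frac{11919185}{34336} \approx -347.13$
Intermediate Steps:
$n{\left(V \right)} = \frac{V + \frac{1}{-10 + V}}{2 V}$ ($n{\left(V \right)} = \frac{V + \frac{1}{V - 10}}{V + V} = \frac{V + \frac{1}{V - 10}}{2 V} = \left(V + \frac{1}{-10 + V}\right) \frac{1}{2 V} = \frac{V + \frac{1}{-10 + V}}{2 V}$)
$-82 - 154 \left(\frac{n{\left(8 \right)}}{-58} - \frac{64}{-37}\right) = -82 - 154 \left(\frac{\frac{1}{2} \cdot \frac{1}{8} \frac{1}{-10 + 8} \left(1 + 8^{2} - 80\right)}{-58} - \frac{64}{-37}\right) = -82 - 154 \left(\frac{1}{2} \cdot \frac{1}{8} \frac{1}{-2} \left(1 + 64 - 80\right) \left(- \frac{1}{58}\right) - - \frac{64}{37}\right) = -82 - 154 \left(\frac{1}{2} \cdot \frac{1}{8} \left(- \frac{1}{2}\right) \left(-15\right) \left(- \frac{1}{58}\right) + \frac{64}{37}\right) = -82 - 154 \left(\frac{15}{32} \left(- \frac{1}{58}\right) + \frac{64}{37}\right) = -82 - 154 \left(- \frac{15}{1856} + \frac{64}{37}\right) = -82 - \frac{9103633}{34336} = - \frac{11919185}{34336}$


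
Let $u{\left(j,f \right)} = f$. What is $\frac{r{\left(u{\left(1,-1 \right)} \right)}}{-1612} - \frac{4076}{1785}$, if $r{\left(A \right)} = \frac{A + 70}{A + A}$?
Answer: $- \frac{13017859}{5754840} \approx -2.2621$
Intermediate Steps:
$r{\left(A \right)} = \frac{70 + A}{2 A}$
$\frac{r{\left(u{\left(1,-1 \right)} \right)}}{-1612} - \frac{4076}{1785} = \frac{\frac{1}{2} \frac{1}{-1} \left(70 - 1\right)}{-1612} - \frac{4076}{1785} = \frac{1}{2} \left(-1\right) 69 \left(- \frac{1}{1612}\right) - \frac{4076}{1785} = \left(- \frac{69}{2}\right) \left(- \frac{1}{1612}\right) - \frac{4076}{1785} = \frac{69}{3224} - \frac{4076}{1785} = - \frac{13017859}{5754840}$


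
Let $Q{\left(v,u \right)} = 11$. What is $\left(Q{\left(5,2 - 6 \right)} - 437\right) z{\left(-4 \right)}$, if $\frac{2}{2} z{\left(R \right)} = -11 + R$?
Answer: $6390$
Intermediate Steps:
$z{\left(R \right)} = -11 + R$
$\left(Q{\left(5,2 - 6 \right)} - 437\right) z{\left(-4 \right)} = \left(11 - 437\right) \left(-11 - 4\right) = \left(-426\right) \left(-15\right) = 6390$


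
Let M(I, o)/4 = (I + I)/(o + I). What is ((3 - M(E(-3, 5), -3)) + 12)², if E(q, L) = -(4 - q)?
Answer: 2209/25 ≈ 88.360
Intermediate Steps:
E(q, L) = -4 + q
M(I, o) = 8*I/(I + o) (M(I, o) = 4*((I + I)/(o + I)) = 4*((2*I)/(I + o)) = 4*(2*I/(I + o)) = 8*I/(I + o))
((3 - M(E(-3, 5), -3)) + 12)² = ((3 - 8*(-4 - 3)/((-4 - 3) - 3)) + 12)² = ((3 - 8*(-7)/(-7 - 3)) + 12)² = ((3 - 8*(-7)/(-10)) + 12)² = ((3 - 8*(-7)*(-1)/10) + 12)² = ((3 - 1*28/5) + 12)² = ((3 - 28/5) + 12)² = (-13/5 + 12)² = (47/5)² = 2209/25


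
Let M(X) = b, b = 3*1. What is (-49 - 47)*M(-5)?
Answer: -288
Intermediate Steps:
b = 3
M(X) = 3
(-49 - 47)*M(-5) = (-49 - 47)*3 = -96*3 = -288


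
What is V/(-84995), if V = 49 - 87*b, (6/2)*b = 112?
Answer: 3199/84995 ≈ 0.037638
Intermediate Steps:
b = 112/3 (b = (⅓)*112 = 112/3 ≈ 37.333)
V = -3199 (V = 49 - 87*112/3 = 49 - 3248 = -3199)
V/(-84995) = -3199/(-84995) = -3199*(-1/84995) = 3199/84995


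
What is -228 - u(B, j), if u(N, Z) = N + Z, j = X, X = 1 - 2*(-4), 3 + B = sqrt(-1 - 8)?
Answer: -234 - 3*I ≈ -234.0 - 3.0*I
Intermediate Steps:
B = -3 + 3*I (B = -3 + sqrt(-1 - 8) = -3 + sqrt(-9) = -3 + 3*I ≈ -3.0 + 3.0*I)
X = 9 (X = 1 + 8 = 9)
j = 9
-228 - u(B, j) = -228 - ((-3 + 3*I) + 9) = -228 - (6 + 3*I) = -228 + (-6 - 3*I) = -234 - 3*I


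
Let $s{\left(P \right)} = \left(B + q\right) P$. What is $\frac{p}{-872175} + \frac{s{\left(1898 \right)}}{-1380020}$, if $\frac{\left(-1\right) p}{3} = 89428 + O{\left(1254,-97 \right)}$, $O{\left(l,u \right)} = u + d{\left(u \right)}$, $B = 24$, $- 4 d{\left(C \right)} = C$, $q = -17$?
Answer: $\frac{23889891951}{80241262900} \approx 0.29773$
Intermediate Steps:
$d{\left(C \right)} = - \frac{C}{4}$
$O{\left(l,u \right)} = \frac{3 u}{4}$ ($O{\left(l,u \right)} = u - \frac{u}{4} = \frac{3 u}{4}$)
$p = - \frac{1072263}{4}$ ($p = - 3 \left(89428 + \frac{3}{4} \left(-97\right)\right) = - 3 \left(89428 - \frac{291}{4}\right) = \left(-3\right) \frac{357421}{4} = - \frac{1072263}{4} \approx -2.6807 \cdot 10^{5}$)
$s{\left(P \right)} = 7 P$ ($s{\left(P \right)} = \left(24 - 17\right) P = 7 P$)
$\frac{p}{-872175} + \frac{s{\left(1898 \right)}}{-1380020} = - \frac{1072263}{4 \left(-872175\right)} + \frac{7 \cdot 1898}{-1380020} = \left(- \frac{1072263}{4}\right) \left(- \frac{1}{872175}\right) + 13286 \left(- \frac{1}{1380020}\right) = \frac{357421}{1162900} - \frac{6643}{690010} = \frac{23889891951}{80241262900}$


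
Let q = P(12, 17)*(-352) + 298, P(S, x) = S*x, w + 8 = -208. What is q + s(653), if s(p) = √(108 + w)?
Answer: -71510 + 6*I*√3 ≈ -71510.0 + 10.392*I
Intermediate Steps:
w = -216 (w = -8 - 208 = -216)
s(p) = 6*I*√3 (s(p) = √(108 - 216) = √(-108) = 6*I*√3)
q = -71510 (q = (12*17)*(-352) + 298 = 204*(-352) + 298 = -71808 + 298 = -71510)
q + s(653) = -71510 + 6*I*√3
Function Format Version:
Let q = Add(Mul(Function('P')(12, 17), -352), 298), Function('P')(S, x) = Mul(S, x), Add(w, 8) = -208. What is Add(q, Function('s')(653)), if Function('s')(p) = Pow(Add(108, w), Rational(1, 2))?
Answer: Add(-71510, Mul(6, I, Pow(3, Rational(1, 2)))) ≈ Add(-71510., Mul(10.392, I))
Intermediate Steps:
w = -216 (w = Add(-8, -208) = -216)
Function('s')(p) = Mul(6, I, Pow(3, Rational(1, 2))) (Function('s')(p) = Pow(Add(108, -216), Rational(1, 2)) = Pow(-108, Rational(1, 2)) = Mul(6, I, Pow(3, Rational(1, 2))))
q = -71510 (q = Add(Mul(Mul(12, 17), -352), 298) = Add(Mul(204, -352), 298) = Add(-71808, 298) = -71510)
Add(q, Function('s')(653)) = Add(-71510, Mul(6, I, Pow(3, Rational(1, 2))))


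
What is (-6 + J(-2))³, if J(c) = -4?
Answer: -1000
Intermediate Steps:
(-6 + J(-2))³ = (-6 - 4)³ = (-10)³ = -1000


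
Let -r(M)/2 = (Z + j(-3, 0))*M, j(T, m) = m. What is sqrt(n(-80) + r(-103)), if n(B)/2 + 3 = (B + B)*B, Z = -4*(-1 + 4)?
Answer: sqrt(23122) ≈ 152.06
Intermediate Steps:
Z = -12 (Z = -4*3 = -12)
n(B) = -6 + 4*B**2 (n(B) = -6 + 2*((B + B)*B) = -6 + 2*((2*B)*B) = -6 + 2*(2*B**2) = -6 + 4*B**2)
r(M) = 24*M (r(M) = -2*(-12 + 0)*M = -(-24)*M = 24*M)
sqrt(n(-80) + r(-103)) = sqrt((-6 + 4*(-80)**2) + 24*(-103)) = sqrt((-6 + 4*6400) - 2472) = sqrt((-6 + 25600) - 2472) = sqrt(25594 - 2472) = sqrt(23122)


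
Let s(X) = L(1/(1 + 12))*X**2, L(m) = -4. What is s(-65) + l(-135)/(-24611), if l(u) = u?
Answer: -415925765/24611 ≈ -16900.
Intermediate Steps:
s(X) = -4*X**2
s(-65) + l(-135)/(-24611) = -4*(-65)**2 - 135/(-24611) = -4*4225 - 135*(-1/24611) = -16900 + 135/24611 = -415925765/24611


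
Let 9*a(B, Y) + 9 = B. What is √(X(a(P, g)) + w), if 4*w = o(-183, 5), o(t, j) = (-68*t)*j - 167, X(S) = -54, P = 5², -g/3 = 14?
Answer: √61837/2 ≈ 124.34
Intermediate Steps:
g = -42 (g = -3*14 = -42)
P = 25
a(B, Y) = -1 + B/9
o(t, j) = -167 - 68*j*t (o(t, j) = -68*j*t - 167 = -167 - 68*j*t)
w = 62053/4 (w = (-167 - 68*5*(-183))/4 = (-167 + 62220)/4 = (¼)*62053 = 62053/4 ≈ 15513.)
√(X(a(P, g)) + w) = √(-54 + 62053/4) = √(61837/4) = √61837/2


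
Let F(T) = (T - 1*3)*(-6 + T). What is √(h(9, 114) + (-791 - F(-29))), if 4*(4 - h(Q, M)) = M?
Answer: 7*I*√158/2 ≈ 43.994*I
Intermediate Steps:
h(Q, M) = 4 - M/4
F(T) = (-6 + T)*(-3 + T) (F(T) = (T - 3)*(-6 + T) = (-3 + T)*(-6 + T) = (-6 + T)*(-3 + T))
√(h(9, 114) + (-791 - F(-29))) = √((4 - ¼*114) + (-791 - (18 + (-29)² - 9*(-29)))) = √((4 - 57/2) + (-791 - (18 + 841 + 261))) = √(-49/2 + (-791 - 1*1120)) = √(-49/2 + (-791 - 1120)) = √(-49/2 - 1911) = √(-3871/2) = 7*I*√158/2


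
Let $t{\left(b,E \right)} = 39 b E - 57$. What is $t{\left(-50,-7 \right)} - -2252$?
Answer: $15845$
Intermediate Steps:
$t{\left(b,E \right)} = -57 + 39 E b$ ($t{\left(b,E \right)} = 39 E b - 57 = -57 + 39 E b$)
$t{\left(-50,-7 \right)} - -2252 = \left(-57 + 39 \left(-7\right) \left(-50\right)\right) - -2252 = \left(-57 + 13650\right) + 2252 = 13593 + 2252 = 15845$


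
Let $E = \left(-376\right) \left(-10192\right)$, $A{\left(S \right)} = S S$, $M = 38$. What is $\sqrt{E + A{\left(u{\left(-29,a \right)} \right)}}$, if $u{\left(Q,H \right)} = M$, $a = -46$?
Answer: $2 \sqrt{958409} \approx 1958.0$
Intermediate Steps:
$u{\left(Q,H \right)} = 38$
$A{\left(S \right)} = S^{2}$
$E = 3832192$
$\sqrt{E + A{\left(u{\left(-29,a \right)} \right)}} = \sqrt{3832192 + 38^{2}} = \sqrt{3832192 + 1444} = \sqrt{3833636} = 2 \sqrt{958409}$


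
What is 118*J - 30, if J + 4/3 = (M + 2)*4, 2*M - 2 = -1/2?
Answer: 3332/3 ≈ 1110.7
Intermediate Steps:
M = ¾ (M = 1 + (-1/2)/2 = 1 + (-1*½)/2 = 1 + (½)*(-½) = 1 - ¼ = ¾ ≈ 0.75000)
J = 29/3 (J = -4/3 + (¾ + 2)*4 = -4/3 + (11/4)*4 = -4/3 + 11 = 29/3 ≈ 9.6667)
118*J - 30 = 118*(29/3) - 30 = 3422/3 - 30 = 3332/3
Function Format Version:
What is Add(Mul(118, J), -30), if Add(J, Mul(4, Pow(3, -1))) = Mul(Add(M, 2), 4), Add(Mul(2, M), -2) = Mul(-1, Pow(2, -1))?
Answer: Rational(3332, 3) ≈ 1110.7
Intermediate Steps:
M = Rational(3, 4) (M = Add(1, Mul(Rational(1, 2), Mul(-1, Pow(2, -1)))) = Add(1, Mul(Rational(1, 2), Mul(-1, Rational(1, 2)))) = Add(1, Mul(Rational(1, 2), Rational(-1, 2))) = Add(1, Rational(-1, 4)) = Rational(3, 4) ≈ 0.75000)
J = Rational(29, 3) (J = Add(Rational(-4, 3), Mul(Add(Rational(3, 4), 2), 4)) = Add(Rational(-4, 3), Mul(Rational(11, 4), 4)) = Add(Rational(-4, 3), 11) = Rational(29, 3) ≈ 9.6667)
Add(Mul(118, J), -30) = Add(Mul(118, Rational(29, 3)), -30) = Add(Rational(3422, 3), -30) = Rational(3332, 3)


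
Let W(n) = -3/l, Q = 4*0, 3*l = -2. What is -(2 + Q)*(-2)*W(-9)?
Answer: 18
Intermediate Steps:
l = -⅔ (l = (⅓)*(-2) = -⅔ ≈ -0.66667)
Q = 0
W(n) = 9/2 (W(n) = -3/(-⅔) = -3*(-3/2) = 9/2)
-(2 + Q)*(-2)*W(-9) = -(2 + 0)*(-2)*9/2 = -2*(-2)*9/2 = -(-4)*9/2 = -1*(-18) = 18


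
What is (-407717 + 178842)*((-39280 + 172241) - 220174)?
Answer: 19960875375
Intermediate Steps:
(-407717 + 178842)*((-39280 + 172241) - 220174) = -228875*(132961 - 220174) = -228875*(-87213) = 19960875375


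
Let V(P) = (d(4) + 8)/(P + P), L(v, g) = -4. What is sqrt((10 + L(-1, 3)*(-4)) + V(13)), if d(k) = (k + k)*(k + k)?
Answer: sqrt(4862)/13 ≈ 5.3637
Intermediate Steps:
d(k) = 4*k**2 (d(k) = (2*k)*(2*k) = 4*k**2)
V(P) = 36/P (V(P) = (4*4**2 + 8)/(P + P) = (4*16 + 8)/((2*P)) = (64 + 8)*(1/(2*P)) = 72*(1/(2*P)) = 36/P)
sqrt((10 + L(-1, 3)*(-4)) + V(13)) = sqrt((10 - 4*(-4)) + 36/13) = sqrt((10 + 16) + 36*(1/13)) = sqrt(26 + 36/13) = sqrt(374/13) = sqrt(4862)/13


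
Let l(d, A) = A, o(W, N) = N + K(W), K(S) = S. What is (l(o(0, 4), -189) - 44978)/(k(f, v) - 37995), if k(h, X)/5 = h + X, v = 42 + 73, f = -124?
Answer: 45167/38040 ≈ 1.1874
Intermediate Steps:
v = 115
o(W, N) = N + W
k(h, X) = 5*X + 5*h (k(h, X) = 5*(h + X) = 5*(X + h) = 5*X + 5*h)
(l(o(0, 4), -189) - 44978)/(k(f, v) - 37995) = (-189 - 44978)/((5*115 + 5*(-124)) - 37995) = -45167/((575 - 620) - 37995) = -45167/(-45 - 37995) = -45167/(-38040) = -45167*(-1/38040) = 45167/38040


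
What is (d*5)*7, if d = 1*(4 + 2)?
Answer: 210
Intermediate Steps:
d = 6 (d = 1*6 = 6)
(d*5)*7 = (6*5)*7 = 30*7 = 210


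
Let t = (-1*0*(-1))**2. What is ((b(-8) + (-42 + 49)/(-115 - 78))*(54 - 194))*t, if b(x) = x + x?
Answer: 0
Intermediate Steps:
b(x) = 2*x
t = 0 (t = (0*(-1))**2 = 0**2 = 0)
((b(-8) + (-42 + 49)/(-115 - 78))*(54 - 194))*t = ((2*(-8) + (-42 + 49)/(-115 - 78))*(54 - 194))*0 = ((-16 + 7/(-193))*(-140))*0 = ((-16 + 7*(-1/193))*(-140))*0 = ((-16 - 7/193)*(-140))*0 = -3095/193*(-140)*0 = (433300/193)*0 = 0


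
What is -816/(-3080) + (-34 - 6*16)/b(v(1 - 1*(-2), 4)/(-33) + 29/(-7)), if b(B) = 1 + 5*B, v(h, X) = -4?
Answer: 6005889/849695 ≈ 7.0683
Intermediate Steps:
-816/(-3080) + (-34 - 6*16)/b(v(1 - 1*(-2), 4)/(-33) + 29/(-7)) = -816/(-3080) + (-34 - 6*16)/(1 + 5*(-4/(-33) + 29/(-7))) = -816*(-1/3080) + (-34 - 96)/(1 + 5*(-4*(-1/33) + 29*(-⅐))) = 102/385 - 130/(1 + 5*(4/33 - 29/7)) = 102/385 - 130/(1 + 5*(-929/231)) = 102/385 - 130/(1 - 4645/231) = 102/385 - 130/(-4414/231) = 102/385 - 130*(-231/4414) = 102/385 + 15015/2207 = 6005889/849695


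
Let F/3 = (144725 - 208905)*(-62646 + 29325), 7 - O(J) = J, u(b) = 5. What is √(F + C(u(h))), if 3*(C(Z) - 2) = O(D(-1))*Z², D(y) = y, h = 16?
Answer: √57740628678/3 ≈ 80098.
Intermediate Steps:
O(J) = 7 - J
C(Z) = 2 + 8*Z²/3 (C(Z) = 2 + ((7 - 1*(-1))*Z²)/3 = 2 + ((7 + 1)*Z²)/3 = 2 + (8*Z²)/3 = 2 + 8*Z²/3)
F = 6415625340 (F = 3*((144725 - 208905)*(-62646 + 29325)) = 3*(-64180*(-33321)) = 3*2138541780 = 6415625340)
√(F + C(u(h))) = √(6415625340 + (2 + (8/3)*5²)) = √(6415625340 + (2 + (8/3)*25)) = √(6415625340 + (2 + 200/3)) = √(6415625340 + 206/3) = √(19246876226/3) = √57740628678/3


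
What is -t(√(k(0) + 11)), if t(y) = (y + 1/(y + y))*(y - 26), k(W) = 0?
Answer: -23/2 + 299*√11/11 ≈ 78.652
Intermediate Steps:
t(y) = (-26 + y)*(y + 1/(2*y)) (t(y) = (y + 1/(2*y))*(-26 + y) = (-26 + y)*(y + 1/(2*y)))
-t(√(k(0) + 11)) = -(½ + (√(0 + 11))² - 26*√(0 + 11) - 13/√(0 + 11)) = -(½ + (√11)² - 26*√11 - 13*√11/11) = -(½ + 11 - 26*√11 - 13*√11/11) = -(23/2 - 299*√11/11) = -23/2 + 299*√11/11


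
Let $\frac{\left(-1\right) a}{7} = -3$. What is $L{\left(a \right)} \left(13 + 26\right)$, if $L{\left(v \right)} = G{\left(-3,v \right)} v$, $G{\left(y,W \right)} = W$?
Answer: $17199$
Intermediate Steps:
$a = 21$ ($a = \left(-7\right) \left(-3\right) = 21$)
$L{\left(v \right)} = v^{2}$ ($L{\left(v \right)} = v v = v^{2}$)
$L{\left(a \right)} \left(13 + 26\right) = 21^{2} \left(13 + 26\right) = 441 \cdot 39 = 17199$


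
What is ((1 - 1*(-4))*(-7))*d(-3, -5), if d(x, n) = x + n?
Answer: 280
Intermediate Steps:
d(x, n) = n + x
((1 - 1*(-4))*(-7))*d(-3, -5) = ((1 - 1*(-4))*(-7))*(-5 - 3) = ((1 + 4)*(-7))*(-8) = (5*(-7))*(-8) = -35*(-8) = 280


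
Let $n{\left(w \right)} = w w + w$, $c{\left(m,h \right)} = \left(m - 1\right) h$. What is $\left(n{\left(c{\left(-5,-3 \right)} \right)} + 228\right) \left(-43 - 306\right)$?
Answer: $-198930$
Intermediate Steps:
$c{\left(m,h \right)} = h \left(-1 + m\right)$ ($c{\left(m,h \right)} = \left(-1 + m\right) h = h \left(-1 + m\right)$)
$n{\left(w \right)} = w + w^{2}$ ($n{\left(w \right)} = w^{2} + w = w + w^{2}$)
$\left(n{\left(c{\left(-5,-3 \right)} \right)} + 228\right) \left(-43 - 306\right) = \left(- 3 \left(-1 - 5\right) \left(1 - 3 \left(-1 - 5\right)\right) + 228\right) \left(-43 - 306\right) = \left(\left(-3\right) \left(-6\right) \left(1 - -18\right) + 228\right) \left(-349\right) = \left(18 \left(1 + 18\right) + 228\right) \left(-349\right) = \left(18 \cdot 19 + 228\right) \left(-349\right) = \left(342 + 228\right) \left(-349\right) = 570 \left(-349\right) = -198930$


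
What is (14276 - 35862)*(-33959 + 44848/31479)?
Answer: 23074365773618/31479 ≈ 7.3301e+8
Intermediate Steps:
(14276 - 35862)*(-33959 + 44848/31479) = -21586*(-33959 + 44848*(1/31479)) = -21586*(-33959 + 44848/31479) = -21586*(-1068950513/31479) = 23074365773618/31479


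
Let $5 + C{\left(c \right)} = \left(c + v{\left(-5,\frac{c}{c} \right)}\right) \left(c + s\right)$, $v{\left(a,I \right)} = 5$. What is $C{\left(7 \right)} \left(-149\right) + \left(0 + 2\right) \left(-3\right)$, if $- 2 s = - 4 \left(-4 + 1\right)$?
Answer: $-1049$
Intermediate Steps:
$s = -6$ ($s = - \frac{\left(-4\right) \left(-4 + 1\right)}{2} = - \frac{\left(-4\right) \left(-3\right)}{2} = \left(- \frac{1}{2}\right) 12 = -6$)
$C{\left(c \right)} = -5 + \left(-6 + c\right) \left(5 + c\right)$ ($C{\left(c \right)} = -5 + \left(c + 5\right) \left(c - 6\right) = -5 + \left(5 + c\right) \left(-6 + c\right) = -5 + \left(-6 + c\right) \left(5 + c\right)$)
$C{\left(7 \right)} \left(-149\right) + \left(0 + 2\right) \left(-3\right) = \left(-35 + 7^{2} - 7\right) \left(-149\right) + \left(0 + 2\right) \left(-3\right) = \left(-35 + 49 - 7\right) \left(-149\right) + 2 \left(-3\right) = 7 \left(-149\right) - 6 = -1043 - 6 = -1049$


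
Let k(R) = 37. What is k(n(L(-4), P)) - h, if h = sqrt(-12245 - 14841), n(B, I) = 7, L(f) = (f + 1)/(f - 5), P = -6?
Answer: 37 - I*sqrt(27086) ≈ 37.0 - 164.58*I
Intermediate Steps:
L(f) = (1 + f)/(-5 + f)
h = I*sqrt(27086) (h = sqrt(-27086) = I*sqrt(27086) ≈ 164.58*I)
k(n(L(-4), P)) - h = 37 - I*sqrt(27086)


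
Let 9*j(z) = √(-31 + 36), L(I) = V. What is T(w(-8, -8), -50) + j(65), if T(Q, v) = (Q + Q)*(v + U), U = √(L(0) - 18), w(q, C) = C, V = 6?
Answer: 800 + √5/9 - 32*I*√3 ≈ 800.25 - 55.426*I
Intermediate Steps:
L(I) = 6
j(z) = √5/9 (j(z) = √(-31 + 36)/9 = √5/9)
U = 2*I*√3 (U = √(6 - 18) = √(-12) = 2*I*√3 ≈ 3.4641*I)
T(Q, v) = 2*Q*(v + 2*I*√3) (T(Q, v) = (Q + Q)*(v + 2*I*√3) = (2*Q)*(v + 2*I*√3) = 2*Q*(v + 2*I*√3))
T(w(-8, -8), -50) + j(65) = 2*(-8)*(-50 + 2*I*√3) + √5/9 = (800 - 32*I*√3) + √5/9 = 800 + √5/9 - 32*I*√3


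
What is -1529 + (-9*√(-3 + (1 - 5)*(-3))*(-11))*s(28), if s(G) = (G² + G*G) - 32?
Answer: 454663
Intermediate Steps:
s(G) = -32 + 2*G² (s(G) = (G² + G²) - 32 = 2*G² - 32 = -32 + 2*G²)
-1529 + (-9*√(-3 + (1 - 5)*(-3))*(-11))*s(28) = -1529 + (-9*√(-3 + (1 - 5)*(-3))*(-11))*(-32 + 2*28²) = -1529 + (-9*√(-3 - 4*(-3))*(-11))*(-32 + 2*784) = -1529 + (-9*√(-3 + 12)*(-11))*(-32 + 1568) = -1529 + (-9*√9*(-11))*1536 = -1529 + (-9*3*(-11))*1536 = -1529 - 27*(-11)*1536 = -1529 + 297*1536 = -1529 + 456192 = 454663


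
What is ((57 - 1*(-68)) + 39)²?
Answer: 26896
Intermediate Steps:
((57 - 1*(-68)) + 39)² = ((57 + 68) + 39)² = (125 + 39)² = 164² = 26896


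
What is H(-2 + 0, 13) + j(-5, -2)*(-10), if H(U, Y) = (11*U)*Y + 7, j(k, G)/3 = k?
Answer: -129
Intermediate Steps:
j(k, G) = 3*k
H(U, Y) = 7 + 11*U*Y (H(U, Y) = 11*U*Y + 7 = 7 + 11*U*Y)
H(-2 + 0, 13) + j(-5, -2)*(-10) = (7 + 11*(-2 + 0)*13) + (3*(-5))*(-10) = (7 + 11*(-2)*13) - 15*(-10) = (7 - 286) + 150 = -279 + 150 = -129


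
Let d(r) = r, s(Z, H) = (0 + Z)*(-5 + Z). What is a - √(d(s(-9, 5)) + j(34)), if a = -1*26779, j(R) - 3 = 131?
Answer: -26779 - 2*√65 ≈ -26795.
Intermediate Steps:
s(Z, H) = Z*(-5 + Z)
j(R) = 134 (j(R) = 3 + 131 = 134)
a = -26779
a - √(d(s(-9, 5)) + j(34)) = -26779 - √(-9*(-5 - 9) + 134) = -26779 - √(-9*(-14) + 134) = -26779 - √(126 + 134) = -26779 - √260 = -26779 - 2*√65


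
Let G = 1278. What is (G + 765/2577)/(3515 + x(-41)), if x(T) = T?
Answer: 366019/994722 ≈ 0.36796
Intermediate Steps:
(G + 765/2577)/(3515 + x(-41)) = (1278 + 765/2577)/(3515 - 41) = (1278 + 765*(1/2577))/3474 = (1278 + 255/859)*(1/3474) = (1098057/859)*(1/3474) = 366019/994722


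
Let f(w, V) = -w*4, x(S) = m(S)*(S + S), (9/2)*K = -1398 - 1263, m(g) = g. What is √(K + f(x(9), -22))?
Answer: 13*I*√66/3 ≈ 35.204*I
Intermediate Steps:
K = -1774/3 (K = 2*(-1398 - 1263)/9 = (2/9)*(-2661) = -1774/3 ≈ -591.33)
x(S) = 2*S² (x(S) = S*(S + S) = S*(2*S) = 2*S²)
f(w, V) = -4*w
√(K + f(x(9), -22)) = √(-1774/3 - 8*9²) = √(-1774/3 - 8*81) = √(-1774/3 - 4*162) = √(-1774/3 - 648) = √(-3718/3) = 13*I*√66/3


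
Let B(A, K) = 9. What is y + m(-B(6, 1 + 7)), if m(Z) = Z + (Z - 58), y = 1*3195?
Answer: 3119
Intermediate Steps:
y = 3195
m(Z) = -58 + 2*Z (m(Z) = Z + (-58 + Z) = -58 + 2*Z)
y + m(-B(6, 1 + 7)) = 3195 + (-58 + 2*(-1*9)) = 3195 + (-58 + 2*(-9)) = 3195 + (-58 - 18) = 3195 - 76 = 3119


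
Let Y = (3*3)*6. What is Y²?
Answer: 2916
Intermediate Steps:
Y = 54 (Y = 9*6 = 54)
Y² = 54² = 2916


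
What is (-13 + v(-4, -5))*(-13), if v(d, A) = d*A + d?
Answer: -39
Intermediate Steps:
v(d, A) = d + A*d (v(d, A) = A*d + d = d + A*d)
(-13 + v(-4, -5))*(-13) = (-13 - 4*(1 - 5))*(-13) = (-13 - 4*(-4))*(-13) = (-13 + 16)*(-13) = 3*(-13) = -39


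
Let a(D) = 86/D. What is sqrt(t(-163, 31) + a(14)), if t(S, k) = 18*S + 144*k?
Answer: sqrt(75271)/7 ≈ 39.194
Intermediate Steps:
sqrt(t(-163, 31) + a(14)) = sqrt((18*(-163) + 144*31) + 86/14) = sqrt((-2934 + 4464) + 86*(1/14)) = sqrt(1530 + 43/7) = sqrt(10753/7) = sqrt(75271)/7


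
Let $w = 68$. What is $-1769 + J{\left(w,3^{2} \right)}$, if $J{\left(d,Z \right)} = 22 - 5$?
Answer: $-1752$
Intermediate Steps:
$J{\left(d,Z \right)} = 17$ ($J{\left(d,Z \right)} = 22 - 5 = 17$)
$-1769 + J{\left(w,3^{2} \right)} = -1769 + 17 = -1752$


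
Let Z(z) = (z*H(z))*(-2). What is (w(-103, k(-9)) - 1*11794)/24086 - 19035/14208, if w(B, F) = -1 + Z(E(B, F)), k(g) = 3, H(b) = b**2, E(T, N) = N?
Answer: -104471267/57035648 ≈ -1.8317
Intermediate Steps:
Z(z) = -2*z**3 (Z(z) = (z*z**2)*(-2) = z**3*(-2) = -2*z**3)
w(B, F) = -1 - 2*F**3
(w(-103, k(-9)) - 1*11794)/24086 - 19035/14208 = ((-1 - 2*3**3) - 1*11794)/24086 - 19035/14208 = ((-1 - 2*27) - 11794)*(1/24086) - 19035*1/14208 = ((-1 - 54) - 11794)*(1/24086) - 6345/4736 = (-55 - 11794)*(1/24086) - 6345/4736 = -11849*1/24086 - 6345/4736 = -11849/24086 - 6345/4736 = -104471267/57035648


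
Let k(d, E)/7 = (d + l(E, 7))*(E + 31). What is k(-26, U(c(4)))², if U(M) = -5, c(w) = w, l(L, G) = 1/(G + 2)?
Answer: 1798268836/81 ≈ 2.2201e+7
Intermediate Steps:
l(L, G) = 1/(2 + G)
k(d, E) = 7*(31 + E)*(⅑ + d) (k(d, E) = 7*((d + 1/(2 + 7))*(E + 31)) = 7*((d + 1/9)*(31 + E)) = 7*((d + ⅑)*(31 + E)) = 7*((⅑ + d)*(31 + E)) = 7*((31 + E)*(⅑ + d)) = 7*(31 + E)*(⅑ + d))
k(-26, U(c(4)))² = (217/9 + 217*(-26) + (7/9)*(-5) + 7*(-5)*(-26))² = (217/9 - 5642 - 35/9 + 910)² = (-42406/9)² = 1798268836/81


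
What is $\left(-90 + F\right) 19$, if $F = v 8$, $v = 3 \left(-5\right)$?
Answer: $-3990$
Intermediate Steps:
$v = -15$
$F = -120$ ($F = \left(-15\right) 8 = -120$)
$\left(-90 + F\right) 19 = \left(-90 - 120\right) 19 = \left(-210\right) 19 = -3990$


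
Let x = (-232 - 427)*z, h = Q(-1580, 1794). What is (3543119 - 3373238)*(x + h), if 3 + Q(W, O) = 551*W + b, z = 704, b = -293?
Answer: -226759197372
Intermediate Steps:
Q(W, O) = -296 + 551*W (Q(W, O) = -3 + (551*W - 293) = -3 + (-293 + 551*W) = -296 + 551*W)
h = -870876 (h = -296 + 551*(-1580) = -296 - 870580 = -870876)
x = -463936 (x = (-232 - 427)*704 = -659*704 = -463936)
(3543119 - 3373238)*(x + h) = (3543119 - 3373238)*(-463936 - 870876) = 169881*(-1334812) = -226759197372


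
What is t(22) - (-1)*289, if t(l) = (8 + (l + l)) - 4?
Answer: 337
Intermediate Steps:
t(l) = 4 + 2*l (t(l) = (8 + 2*l) - 4 = 4 + 2*l)
t(22) - (-1)*289 = (4 + 2*22) - (-1)*289 = (4 + 44) - 1*(-289) = 48 + 289 = 337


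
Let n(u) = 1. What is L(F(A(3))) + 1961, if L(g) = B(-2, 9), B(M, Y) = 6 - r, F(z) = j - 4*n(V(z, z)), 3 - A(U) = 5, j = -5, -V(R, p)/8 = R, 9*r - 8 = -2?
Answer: 5899/3 ≈ 1966.3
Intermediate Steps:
r = ⅔ (r = 8/9 + (⅑)*(-2) = 8/9 - 2/9 = ⅔ ≈ 0.66667)
V(R, p) = -8*R
A(U) = -2 (A(U) = 3 - 1*5 = 3 - 5 = -2)
F(z) = -9 (F(z) = -5 - 4*1 = -5 - 4 = -9)
B(M, Y) = 16/3 (B(M, Y) = 6 - 1*⅔ = 6 - ⅔ = 16/3)
L(g) = 16/3
L(F(A(3))) + 1961 = 16/3 + 1961 = 5899/3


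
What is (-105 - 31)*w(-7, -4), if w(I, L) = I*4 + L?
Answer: 4352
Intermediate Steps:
w(I, L) = L + 4*I (w(I, L) = 4*I + L = L + 4*I)
(-105 - 31)*w(-7, -4) = (-105 - 31)*(-4 + 4*(-7)) = -136*(-4 - 28) = -136*(-32) = 4352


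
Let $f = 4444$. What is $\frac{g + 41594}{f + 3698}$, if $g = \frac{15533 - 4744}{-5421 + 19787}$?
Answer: $\frac{597550193}{116967972} \approx 5.1087$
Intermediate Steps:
$g = \frac{10789}{14366} \approx 0.75101$
$\frac{g + 41594}{f + 3698} = \frac{\frac{10789}{14366} + 41594}{4444 + 3698} = \frac{597550193}{14366 \cdot 8142} = \frac{597550193}{14366} \cdot \frac{1}{8142} = \frac{597550193}{116967972}$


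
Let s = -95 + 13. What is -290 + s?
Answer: -372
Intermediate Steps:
s = -82
-290 + s = -290 - 82 = -372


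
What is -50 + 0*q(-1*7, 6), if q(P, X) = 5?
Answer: -50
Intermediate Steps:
-50 + 0*q(-1*7, 6) = -50 + 0*5 = -50 + 0 = -50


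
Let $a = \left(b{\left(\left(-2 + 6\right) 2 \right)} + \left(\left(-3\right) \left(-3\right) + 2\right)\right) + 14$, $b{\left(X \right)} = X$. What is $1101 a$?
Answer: $36333$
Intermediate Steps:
$a = 33$ ($a = \left(\left(-2 + 6\right) 2 + \left(\left(-3\right) \left(-3\right) + 2\right)\right) + 14 = \left(4 \cdot 2 + \left(9 + 2\right)\right) + 14 = \left(8 + 11\right) + 14 = 19 + 14 = 33$)
$1101 a = 1101 \cdot 33 = 36333$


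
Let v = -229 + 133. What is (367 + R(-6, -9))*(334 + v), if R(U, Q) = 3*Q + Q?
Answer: 78778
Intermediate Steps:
v = -96
R(U, Q) = 4*Q
(367 + R(-6, -9))*(334 + v) = (367 + 4*(-9))*(334 - 96) = (367 - 36)*238 = 331*238 = 78778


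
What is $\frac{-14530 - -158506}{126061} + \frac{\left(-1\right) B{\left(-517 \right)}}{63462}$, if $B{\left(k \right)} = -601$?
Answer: $\frac{9212767573}{8000083182} \approx 1.1516$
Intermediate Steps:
$\frac{-14530 - -158506}{126061} + \frac{\left(-1\right) B{\left(-517 \right)}}{63462} = \frac{-14530 - -158506}{126061} + \frac{\left(-1\right) \left(-601\right)}{63462} = \left(-14530 + 158506\right) \frac{1}{126061} + 601 \cdot \frac{1}{63462} = 143976 \cdot \frac{1}{126061} + \frac{601}{63462} = \frac{143976}{126061} + \frac{601}{63462} = \frac{9212767573}{8000083182}$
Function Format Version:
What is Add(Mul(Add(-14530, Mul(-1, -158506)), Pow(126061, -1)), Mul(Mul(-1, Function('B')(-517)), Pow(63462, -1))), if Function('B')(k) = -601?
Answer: Rational(9212767573, 8000083182) ≈ 1.1516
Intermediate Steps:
Add(Mul(Add(-14530, Mul(-1, -158506)), Pow(126061, -1)), Mul(Mul(-1, Function('B')(-517)), Pow(63462, -1))) = Add(Mul(Add(-14530, Mul(-1, -158506)), Pow(126061, -1)), Mul(Mul(-1, -601), Pow(63462, -1))) = Add(Mul(Add(-14530, 158506), Rational(1, 126061)), Mul(601, Rational(1, 63462))) = Add(Mul(143976, Rational(1, 126061)), Rational(601, 63462)) = Add(Rational(143976, 126061), Rational(601, 63462)) = Rational(9212767573, 8000083182)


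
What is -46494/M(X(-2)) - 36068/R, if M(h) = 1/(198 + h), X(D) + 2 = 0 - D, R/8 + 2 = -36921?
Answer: -679812383935/73846 ≈ -9.2058e+6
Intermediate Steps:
R = -295384 (R = -16 + 8*(-36921) = -16 - 295368 = -295384)
X(D) = -2 - D (X(D) = -2 + (0 - D) = -2 - D)
-46494/M(X(-2)) - 36068/R = -(9112824 + 92988) - 36068/(-295384) = -46494/(1/(198 + (-2 + 2))) - 36068*(-1/295384) = -46494/(1/(198 + 0)) + 9017/73846 = -46494/(1/198) + 9017/73846 = -46494/1/198 + 9017/73846 = -46494*198 + 9017/73846 = -9205812 + 9017/73846 = -679812383935/73846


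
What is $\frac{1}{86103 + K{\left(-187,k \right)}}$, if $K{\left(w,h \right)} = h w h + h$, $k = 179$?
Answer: $- \frac{1}{5905385} \approx -1.6934 \cdot 10^{-7}$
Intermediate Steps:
$K{\left(w,h \right)} = h + w h^{2}$ ($K{\left(w,h \right)} = w h^{2} + h = h + w h^{2}$)
$\frac{1}{86103 + K{\left(-187,k \right)}} = \frac{1}{86103 + 179 \left(1 + 179 \left(-187\right)\right)} = \frac{1}{86103 + 179 \left(1 - 33473\right)} = \frac{1}{86103 + 179 \left(-33472\right)} = \frac{1}{86103 - 5991488} = \frac{1}{-5905385} = - \frac{1}{5905385}$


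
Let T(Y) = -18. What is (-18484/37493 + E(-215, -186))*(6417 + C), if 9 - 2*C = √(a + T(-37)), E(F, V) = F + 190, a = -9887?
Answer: -12275454987/74986 + 955809*I*√9905/74986 ≈ -1.637e+5 + 1268.6*I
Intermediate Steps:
E(F, V) = 190 + F
C = 9/2 - I*√9905/2 (C = 9/2 - √(-9887 - 18)/2 = 9/2 - I*√9905/2 ≈ 4.5 - 49.762*I)
(-18484/37493 + E(-215, -186))*(6417 + C) = (-18484/37493 + (190 - 215))*(6417 + (9/2 - I*√9905/2)) = (-18484*1/37493 - 25)*(12843/2 - I*√9905/2) = (-18484/37493 - 25)*(12843/2 - I*√9905/2) = -955809*(12843/2 - I*√9905/2)/37493 = -12275454987/74986 + 955809*I*√9905/74986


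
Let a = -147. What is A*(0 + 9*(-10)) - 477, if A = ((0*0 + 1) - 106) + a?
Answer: 22203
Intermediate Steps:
A = -252 (A = ((0*0 + 1) - 106) - 147 = ((0 + 1) - 106) - 147 = (1 - 106) - 147 = -105 - 147 = -252)
A*(0 + 9*(-10)) - 477 = -252*(0 + 9*(-10)) - 477 = -252*(0 - 90) - 477 = -252*(-90) - 477 = 22680 - 477 = 22203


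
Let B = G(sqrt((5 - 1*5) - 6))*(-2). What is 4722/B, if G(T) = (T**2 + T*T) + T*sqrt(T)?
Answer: 2361/(12 - 6**(3/4)*I**(3/2)) ≈ 155.22 + 28.604*I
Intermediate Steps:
G(T) = T**(3/2) + 2*T**2 (G(T) = (T**2 + T**2) + T**(3/2) = 2*T**2 + T**(3/2) = T**(3/2) + 2*T**2)
B = 24 - 2*6**(3/4)*I**(3/2) (B = ((sqrt((5 - 1*5) - 6))**(3/2) + 2*(sqrt((5 - 1*5) - 6))**2)*(-2) = ((sqrt((5 - 5) - 6))**(3/2) + 2*(sqrt((5 - 5) - 6))**2)*(-2) = ((sqrt(0 - 6))**(3/2) + 2*(sqrt(0 - 6))**2)*(-2) = ((sqrt(-6))**(3/2) + 2*(sqrt(-6))**2)*(-2) = ((I*sqrt(6))**(3/2) + 2*(I*sqrt(6))**2)*(-2) = (6**(3/4)*I**(3/2) + 2*(-6))*(-2) = (6**(3/4)*I**(3/2) - 12)*(-2) = (-12 + 6**(3/4)*I**(3/2))*(-2) = 24 - 2*6**(3/4)*I**(3/2) ≈ 29.422 - 5.4216*I)
4722/B = 4722/(24 - 2*6**(3/4)*I**(3/2))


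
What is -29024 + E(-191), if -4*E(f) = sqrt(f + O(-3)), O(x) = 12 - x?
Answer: -29024 - I*sqrt(11) ≈ -29024.0 - 3.3166*I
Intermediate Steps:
E(f) = -sqrt(15 + f)/4 (E(f) = -sqrt(f + (12 - 1*(-3)))/4 = -sqrt(f + (12 + 3))/4 = -sqrt(f + 15)/4 = -sqrt(15 + f)/4)
-29024 + E(-191) = -29024 - sqrt(15 - 191)/4 = -29024 - I*sqrt(11)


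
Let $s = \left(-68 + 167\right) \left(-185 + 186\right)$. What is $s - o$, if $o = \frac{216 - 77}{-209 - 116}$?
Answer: $\frac{32314}{325} \approx 99.428$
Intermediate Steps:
$s = 99$ ($s = 99 \cdot 1 = 99$)
$o = - \frac{139}{325}$ ($o = \frac{139}{-325} = 139 \left(- \frac{1}{325}\right) = - \frac{139}{325} \approx -0.42769$)
$s - o = 99 - - \frac{139}{325} = 99 + \frac{139}{325} = \frac{32314}{325}$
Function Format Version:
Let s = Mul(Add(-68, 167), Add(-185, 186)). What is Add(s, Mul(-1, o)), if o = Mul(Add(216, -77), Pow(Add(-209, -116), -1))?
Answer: Rational(32314, 325) ≈ 99.428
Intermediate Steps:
s = 99 (s = Mul(99, 1) = 99)
o = Rational(-139, 325) (o = Mul(139, Pow(-325, -1)) = Mul(139, Rational(-1, 325)) = Rational(-139, 325) ≈ -0.42769)
Add(s, Mul(-1, o)) = Add(99, Mul(-1, Rational(-139, 325))) = Add(99, Rational(139, 325)) = Rational(32314, 325)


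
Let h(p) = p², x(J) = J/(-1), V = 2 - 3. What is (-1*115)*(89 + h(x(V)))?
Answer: -10350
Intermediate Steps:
V = -1
x(J) = -J (x(J) = J*(-1) = -J)
(-1*115)*(89 + h(x(V))) = (-1*115)*(89 + (-1*(-1))²) = -115*(89 + 1²) = -115*(89 + 1) = -115*90 = -10350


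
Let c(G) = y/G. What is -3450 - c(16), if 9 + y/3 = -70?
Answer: -54963/16 ≈ -3435.2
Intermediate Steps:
y = -237 (y = -27 + 3*(-70) = -27 - 210 = -237)
c(G) = -237/G
-3450 - c(16) = -3450 - (-237)/16 = -3450 - 1*(-237/16) = -3450 + 237/16 = -54963/16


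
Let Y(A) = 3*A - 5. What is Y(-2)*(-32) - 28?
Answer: 324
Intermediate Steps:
Y(A) = -5 + 3*A
Y(-2)*(-32) - 28 = (-5 + 3*(-2))*(-32) - 28 = (-5 - 6)*(-32) - 28 = -11*(-32) - 28 = 352 - 28 = 324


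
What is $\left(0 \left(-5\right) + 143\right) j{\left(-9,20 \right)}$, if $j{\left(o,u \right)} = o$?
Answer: $-1287$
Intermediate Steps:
$\left(0 \left(-5\right) + 143\right) j{\left(-9,20 \right)} = \left(0 \left(-5\right) + 143\right) \left(-9\right) = \left(0 + 143\right) \left(-9\right) = 143 \left(-9\right) = -1287$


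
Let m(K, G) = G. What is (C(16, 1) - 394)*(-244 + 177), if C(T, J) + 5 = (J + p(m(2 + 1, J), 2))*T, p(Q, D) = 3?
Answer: 22445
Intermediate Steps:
C(T, J) = -5 + T*(3 + J) (C(T, J) = -5 + (J + 3)*T = -5 + (3 + J)*T = -5 + T*(3 + J))
(C(16, 1) - 394)*(-244 + 177) = ((-5 + 3*16 + 1*16) - 394)*(-244 + 177) = ((-5 + 48 + 16) - 394)*(-67) = (59 - 394)*(-67) = -335*(-67) = 22445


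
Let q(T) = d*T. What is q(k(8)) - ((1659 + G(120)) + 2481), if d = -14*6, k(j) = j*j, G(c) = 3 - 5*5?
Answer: -9494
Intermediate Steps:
G(c) = -22 (G(c) = 3 - 25 = -22)
k(j) = j**2
d = -84
q(T) = -84*T
q(k(8)) - ((1659 + G(120)) + 2481) = -84*8**2 - ((1659 - 22) + 2481) = -84*64 - (1637 + 2481) = -5376 - 1*4118 = -5376 - 4118 = -9494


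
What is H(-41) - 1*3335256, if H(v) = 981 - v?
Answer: -3334234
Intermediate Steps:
H(-41) - 1*3335256 = (981 - 1*(-41)) - 1*3335256 = (981 + 41) - 3335256 = 1022 - 3335256 = -3334234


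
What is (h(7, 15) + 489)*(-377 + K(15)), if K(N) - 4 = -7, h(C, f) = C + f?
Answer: -194180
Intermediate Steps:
K(N) = -3 (K(N) = 4 - 7 = -3)
(h(7, 15) + 489)*(-377 + K(15)) = ((7 + 15) + 489)*(-377 - 3) = (22 + 489)*(-380) = 511*(-380) = -194180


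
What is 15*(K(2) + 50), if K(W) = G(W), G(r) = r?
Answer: 780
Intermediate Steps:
K(W) = W
15*(K(2) + 50) = 15*(2 + 50) = 15*52 = 780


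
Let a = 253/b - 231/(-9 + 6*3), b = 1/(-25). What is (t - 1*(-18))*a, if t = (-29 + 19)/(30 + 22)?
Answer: -4410538/39 ≈ -1.1309e+5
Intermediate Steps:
t = -5/26 (t = -10/52 = -10*1/52 = -5/26 ≈ -0.19231)
b = -1/25 ≈ -0.040000
a = -19052/3 (a = 253/(-1/25) - 231/(-9 + 6*3) = 253*(-25) - 231/(-9 + 18) = -6325 - 231/9 = -6325 - 231*⅑ = -6325 - 77/3 = -19052/3 ≈ -6350.7)
(t - 1*(-18))*a = (-5/26 - 1*(-18))*(-19052/3) = (-5/26 + 18)*(-19052/3) = (463/26)*(-19052/3) = -4410538/39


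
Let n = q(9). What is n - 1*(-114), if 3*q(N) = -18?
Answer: 108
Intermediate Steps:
q(N) = -6 (q(N) = (1/3)*(-18) = -6)
n = -6
n - 1*(-114) = -6 - 1*(-114) = -6 + 114 = 108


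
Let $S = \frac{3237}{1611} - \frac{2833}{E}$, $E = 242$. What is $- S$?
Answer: $\frac{1260203}{129954} \approx 9.6973$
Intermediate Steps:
$S = - \frac{1260203}{129954}$ ($S = \frac{3237}{1611} - \frac{2833}{242} = 3237 \cdot \frac{1}{1611} - \frac{2833}{242} = \frac{1079}{537} - \frac{2833}{242} = - \frac{1260203}{129954} \approx -9.6973$)
$- S = \left(-1\right) \left(- \frac{1260203}{129954}\right) = \frac{1260203}{129954}$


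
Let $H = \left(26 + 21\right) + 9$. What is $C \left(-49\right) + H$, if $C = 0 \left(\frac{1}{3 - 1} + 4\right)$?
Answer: $56$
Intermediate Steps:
$H = 56$ ($H = 47 + 9 = 56$)
$C = 0$ ($C = 0 \left(\frac{1}{2} + 4\right) = 0 \cdot \frac{9}{2} = 0$)
$C \left(-49\right) + H = 0 \left(-49\right) + 56 = 0 + 56 = 56$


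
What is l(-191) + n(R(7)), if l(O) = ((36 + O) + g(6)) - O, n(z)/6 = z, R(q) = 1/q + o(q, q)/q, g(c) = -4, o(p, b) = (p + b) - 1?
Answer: 44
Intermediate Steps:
o(p, b) = -1 + b + p (o(p, b) = (b + p) - 1 = -1 + b + p)
R(q) = 1/q + (-1 + 2*q)/q (R(q) = 1/q + (-1 + q + q)/q = 1/q + (-1 + 2*q)/q)
n(z) = 6*z
l(O) = 32 (l(O) = ((36 + O) - 4) - O = (32 + O) - O = 32)
l(-191) + n(R(7)) = 32 + 6*2 = 32 + 12 = 44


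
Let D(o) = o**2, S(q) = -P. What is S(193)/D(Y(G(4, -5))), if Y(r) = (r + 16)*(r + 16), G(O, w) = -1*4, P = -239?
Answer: 239/20736 ≈ 0.011526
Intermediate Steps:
G(O, w) = -4
Y(r) = (16 + r)**2 (Y(r) = (16 + r)*(16 + r) = (16 + r)**2)
S(q) = 239 (S(q) = -1*(-239) = 239)
S(193)/D(Y(G(4, -5))) = 239/(((16 - 4)**2)**2) = 239/((12**2)**2) = 239/(144**2) = 239/20736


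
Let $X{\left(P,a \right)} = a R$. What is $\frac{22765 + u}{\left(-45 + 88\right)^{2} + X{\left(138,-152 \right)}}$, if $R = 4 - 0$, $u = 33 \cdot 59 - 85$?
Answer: $\frac{24627}{1241} \approx 19.844$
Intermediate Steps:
$u = 1862$ ($u = 1947 - 85 = 1862$)
$R = 4$ ($R = 4 + 0 = 4$)
$X{\left(P,a \right)} = 4 a$ ($X{\left(P,a \right)} = a 4 = 4 a$)
$\frac{22765 + u}{\left(-45 + 88\right)^{2} + X{\left(138,-152 \right)}} = \frac{22765 + 1862}{\left(-45 + 88\right)^{2} + 4 \left(-152\right)} = \frac{24627}{43^{2} - 608} = \frac{24627}{1849 - 608} = \frac{24627}{1241}$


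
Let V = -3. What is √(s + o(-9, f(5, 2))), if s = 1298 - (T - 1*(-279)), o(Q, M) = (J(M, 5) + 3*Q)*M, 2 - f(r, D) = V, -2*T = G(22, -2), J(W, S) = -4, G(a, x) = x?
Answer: √863 ≈ 29.377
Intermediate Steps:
T = 1 (T = -½*(-2) = 1)
f(r, D) = 5 (f(r, D) = 2 - 1*(-3) = 2 + 3 = 5)
o(Q, M) = M*(-4 + 3*Q) (o(Q, M) = (-4 + 3*Q)*M = M*(-4 + 3*Q))
s = 1018 (s = 1298 - (1 - 1*(-279)) = 1298 - (1 + 279) = 1298 - 1*280 = 1298 - 280 = 1018)
√(s + o(-9, f(5, 2))) = √(1018 + 5*(-4 + 3*(-9))) = √(1018 + 5*(-4 - 27)) = √(1018 + 5*(-31)) = √(1018 - 155) = √863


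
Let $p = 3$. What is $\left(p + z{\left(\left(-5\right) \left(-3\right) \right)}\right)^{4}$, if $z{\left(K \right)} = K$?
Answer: $104976$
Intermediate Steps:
$\left(p + z{\left(\left(-5\right) \left(-3\right) \right)}\right)^{4} = \left(3 - -15\right)^{4} = \left(3 + 15\right)^{4} = 18^{4} = 104976$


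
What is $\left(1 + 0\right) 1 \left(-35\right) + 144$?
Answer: $109$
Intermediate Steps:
$\left(1 + 0\right) 1 \left(-35\right) + 144 = 1 \cdot 1 \left(-35\right) + 144 = 1 \left(-35\right) + 144 = -35 + 144 = 109$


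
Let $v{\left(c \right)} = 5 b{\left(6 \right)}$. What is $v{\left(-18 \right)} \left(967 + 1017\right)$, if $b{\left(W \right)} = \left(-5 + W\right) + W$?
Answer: $69440$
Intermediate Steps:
$b{\left(W \right)} = -5 + 2 W$
$v{\left(c \right)} = 35$ ($v{\left(c \right)} = 5 \left(-5 + 2 \cdot 6\right) = 5 \left(-5 + 12\right) = 5 \cdot 7 = 35$)
$v{\left(-18 \right)} \left(967 + 1017\right) = 35 \left(967 + 1017\right) = 35 \cdot 1984 = 69440$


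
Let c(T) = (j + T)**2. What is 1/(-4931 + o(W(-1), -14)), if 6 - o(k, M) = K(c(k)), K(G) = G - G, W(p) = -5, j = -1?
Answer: -1/4925 ≈ -0.00020305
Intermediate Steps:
c(T) = (-1 + T)**2
K(G) = 0
o(k, M) = 6 (o(k, M) = 6 - 1*0 = 6 + 0 = 6)
1/(-4931 + o(W(-1), -14)) = 1/(-4931 + 6) = 1/(-4925) = -1/4925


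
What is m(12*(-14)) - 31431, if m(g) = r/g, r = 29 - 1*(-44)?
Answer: -5280481/168 ≈ -31431.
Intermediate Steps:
r = 73 (r = 29 + 44 = 73)
m(g) = 73/g
m(12*(-14)) - 31431 = 73/((12*(-14))) - 31431 = 73/(-168) - 31431 = 73*(-1/168) - 31431 = -73/168 - 31431 = -5280481/168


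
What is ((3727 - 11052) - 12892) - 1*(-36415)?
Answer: 16198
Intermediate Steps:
((3727 - 11052) - 12892) - 1*(-36415) = (-7325 - 12892) + 36415 = -20217 + 36415 = 16198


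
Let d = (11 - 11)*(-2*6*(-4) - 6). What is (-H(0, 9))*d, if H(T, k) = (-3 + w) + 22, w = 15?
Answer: 0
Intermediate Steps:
d = 0 (d = 0*(-12*(-4) - 6) = 0*(48 - 6) = 0*42 = 0)
H(T, k) = 34 (H(T, k) = (-3 + 15) + 22 = 12 + 22 = 34)
(-H(0, 9))*d = -1*34*0 = -34*0 = 0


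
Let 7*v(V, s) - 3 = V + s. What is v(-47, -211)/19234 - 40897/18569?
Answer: -5511025381/2500093022 ≈ -2.2043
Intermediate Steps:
v(V, s) = 3/7 + V/7 + s/7 (v(V, s) = 3/7 + (V + s)/7 = 3/7 + (V/7 + s/7) = 3/7 + V/7 + s/7)
v(-47, -211)/19234 - 40897/18569 = (3/7 + (⅐)*(-47) + (⅐)*(-211))/19234 - 40897/18569 = (3/7 - 47/7 - 211/7)*(1/19234) - 40897*1/18569 = -255/7*1/19234 - 40897/18569 = -255/134638 - 40897/18569 = -5511025381/2500093022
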